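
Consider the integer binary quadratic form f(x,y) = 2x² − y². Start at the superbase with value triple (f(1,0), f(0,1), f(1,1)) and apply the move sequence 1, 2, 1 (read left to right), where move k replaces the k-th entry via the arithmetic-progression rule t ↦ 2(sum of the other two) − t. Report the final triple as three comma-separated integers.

start (2,-1,1) = (f(1,0),f(0,1),f(1,1))
replace slot 1: 2·((-1)+1) − 2 = -2 → (-2,-1,1)
replace slot 2: 2·((-2)+1) − (-1) = -1 → (-2,-1,1)
replace slot 1: 2·((-1)+1) − (-2) = 2 → (2,-1,1)

2,-1,1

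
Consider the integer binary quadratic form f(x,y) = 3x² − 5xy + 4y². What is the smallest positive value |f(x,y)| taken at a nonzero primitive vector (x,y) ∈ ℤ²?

translate: b→1 (≡-5 mod 6), so (3,-5,4)→(3,1,2)
flip: (3,1,2)→(2,-1,3)
reduced (well bottom): (2,-1,3) with a≤c, −a<b≤a
well minimum = a = 2

2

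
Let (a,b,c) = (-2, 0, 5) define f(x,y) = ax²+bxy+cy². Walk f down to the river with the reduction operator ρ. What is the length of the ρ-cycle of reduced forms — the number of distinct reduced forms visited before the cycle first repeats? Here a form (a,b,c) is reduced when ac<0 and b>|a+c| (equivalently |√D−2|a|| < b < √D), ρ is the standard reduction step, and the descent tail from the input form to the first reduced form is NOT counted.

D = 40, ⌊√D⌋ = 6
descent: ρ → (5,0,-2)
descent: ρ → (-2,4,3)  [lands on river]
river: ρ → (3,2,-3)
river: ρ → (-3,4,2)
river: ρ → (2,4,-3)
river: ρ → (-3,2,3)
river: ρ → (3,4,-2)
ρ-cycle length = 6 (tail of 2 descent steps not counted)

6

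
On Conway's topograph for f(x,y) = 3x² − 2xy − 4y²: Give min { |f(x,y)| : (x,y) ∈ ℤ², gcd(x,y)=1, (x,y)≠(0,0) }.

descent: ρ → (-4,2,3)  [lands on river]
river: ρ → (3,4,-3)
river: ρ → (-3,2,4)
river: ρ → (4,6,-1)
river: ρ → (-1,6,4)
river: ρ → (4,2,-3)
river: ρ → (-3,4,3)
river: ρ → (3,2,-4)
river: ρ → (-4,6,1)
river: ρ → (1,6,-4)
closes: descent 1, river 10
min |a| on river = 1

1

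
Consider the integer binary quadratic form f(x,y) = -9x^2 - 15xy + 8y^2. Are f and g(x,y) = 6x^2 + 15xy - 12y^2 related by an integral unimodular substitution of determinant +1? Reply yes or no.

D₁ = 513, D₂ = 513
river cycle of f (length 16): (8, 15, -9), (-9, 21, 2), (2, 19, -19), (-19, 19, 2), (2, 21, -9), (-9, 15, 8), (8, 17, -7), (-7, 11, 14), (14, 17, -4), (-4, 15, 18), … (6 more)
river cycle of g (length 6): (-12, 9, 9), (9, 9, -12), (-12, 15, 6), (6, 21, -3), (-3, 21, 6), (6, 15, -12)
cycles differ ⇒ inequivalent

no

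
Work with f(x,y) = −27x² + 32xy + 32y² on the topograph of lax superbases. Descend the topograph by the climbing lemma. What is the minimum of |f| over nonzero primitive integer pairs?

river: ρ → (32,32,-27)
river: ρ → (-27,22,37)
river: ρ → (37,52,-12)
river: ρ → (-12,44,53)
river: ρ → (53,62,-3)
river: ρ → (-3,64,32)
river: ρ → (32,64,-3)
river: ρ → (-3,62,53)
river: ρ → (53,44,-12)
river: ρ → (-12,52,37)
river: ρ → (37,22,-27)
river: ρ → (-27,32,32)
closes: descent 0, river 12
min |a| on river = 3

3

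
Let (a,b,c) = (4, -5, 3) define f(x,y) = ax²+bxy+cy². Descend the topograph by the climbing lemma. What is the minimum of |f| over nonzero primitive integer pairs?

translate: b→3 (≡-5 mod 8), so (4,-5,3)→(4,3,2)
flip: (4,3,2)→(2,-3,4)
translate: b→1 (≡-3 mod 4), so (2,-3,4)→(2,1,3)
reduced (well bottom): (2,1,3) with a≤c, −a<b≤a
well minimum = a = 2

2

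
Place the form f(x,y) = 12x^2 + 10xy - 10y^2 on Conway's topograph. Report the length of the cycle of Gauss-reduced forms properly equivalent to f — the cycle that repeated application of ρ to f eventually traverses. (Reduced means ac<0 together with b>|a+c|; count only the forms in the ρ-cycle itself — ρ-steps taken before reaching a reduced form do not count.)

D = 580, ⌊√D⌋ = 24
river: ρ → (-10,10,12)
river: ρ → (12,14,-8)
river: ρ → (-8,18,8)
river: ρ → (8,14,-12)
river: ρ → (-12,10,10)
river: ρ → (10,10,-12)
river: ρ → (-12,14,8)
river: ρ → (8,18,-8)
river: ρ → (-8,14,12)
river: ρ → (12,10,-10)
ρ-cycle length = 10 (tail of 0 descent steps not counted)

10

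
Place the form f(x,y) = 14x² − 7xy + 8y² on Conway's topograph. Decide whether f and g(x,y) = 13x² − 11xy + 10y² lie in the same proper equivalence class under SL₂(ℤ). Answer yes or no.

D₁ = -399, D₂ = -399
f: flip: (14,-7,8)→(8,7,14)
f: reduced (well bottom): (8,7,14) with a≤c, −a<b≤a
g: flip: (13,-11,10)→(10,11,13)
g: translate: b→-9 (≡11 mod 20), so (10,11,13)→(10,-9,12)
g: reduced (well bottom): (10,-9,12) with a≤c, −a<b≤a
reduced forms (8, 7, 14) vs (10, -9, 12) ⇒ inequivalent

no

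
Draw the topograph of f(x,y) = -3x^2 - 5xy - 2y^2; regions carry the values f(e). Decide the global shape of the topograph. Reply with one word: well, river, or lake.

D = b²−4ac = (-5)² − 4·(-3)·(-2) = 1
D = 1² is a perfect square ⇒ form factors over ℤ ⇒ lakes

lake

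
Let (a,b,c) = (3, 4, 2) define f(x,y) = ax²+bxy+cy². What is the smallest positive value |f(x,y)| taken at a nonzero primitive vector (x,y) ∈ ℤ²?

translate: b→-2 (≡4 mod 6), so (3,4,2)→(3,-2,1)
flip: (3,-2,1)→(1,2,3)
translate: b→0 (≡2 mod 2), so (1,2,3)→(1,0,2)
reduced (well bottom): (1,0,2) with a≤c, −a<b≤a
well minimum = a = 1

1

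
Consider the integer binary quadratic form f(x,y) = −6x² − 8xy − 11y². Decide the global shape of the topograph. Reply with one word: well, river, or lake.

D = b²−4ac = (-8)² − 4·(-6)·(-11) = -200
D < 0 ⇒ definite ⇒ every region one sign ⇒ single well

well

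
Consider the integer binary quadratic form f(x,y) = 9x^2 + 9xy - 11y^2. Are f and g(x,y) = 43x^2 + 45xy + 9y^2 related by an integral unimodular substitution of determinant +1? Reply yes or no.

D₁ = 477, D₂ = 477
river cycle of f (length 8): (-11, 13, 7), (7, 15, -9), (-9, 21, 1), (1, 21, -9), (-9, 15, 7), (7, 13, -11), (-11, 9, 9), (9, 9, -11)
river cycle of g (length 8): (9, 9, -11), (-11, 13, 7), (7, 15, -9), (-9, 21, 1), (1, 21, -9), (-9, 15, 7), (7, 13, -11), (-11, 9, 9)
cycles coincide ⇒ equivalent

yes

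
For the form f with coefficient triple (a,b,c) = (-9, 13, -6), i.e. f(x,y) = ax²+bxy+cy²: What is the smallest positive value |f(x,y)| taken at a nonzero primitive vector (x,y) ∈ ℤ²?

translate: b→5 (≡-13 mod 18), so (9,-13,6)→(9,5,2)
flip: (9,5,2)→(2,-5,9)
translate: b→-1 (≡-5 mod 4), so (2,-5,9)→(2,-1,6)
reduced (well bottom): (2,-1,6) with a≤c, −a<b≤a
well minimum |f| = |-2| = 2 (negative-definite)

2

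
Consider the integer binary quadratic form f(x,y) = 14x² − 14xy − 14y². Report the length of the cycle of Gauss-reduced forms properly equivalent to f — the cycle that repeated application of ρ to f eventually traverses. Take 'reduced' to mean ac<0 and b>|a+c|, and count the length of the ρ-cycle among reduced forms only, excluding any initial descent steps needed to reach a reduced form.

D = 980, ⌊√D⌋ = 31
descent: ρ → (-14,14,14)  [lands on river]
river: ρ → (14,14,-14)
ρ-cycle length = 2 (tail of 1 descent step not counted)

2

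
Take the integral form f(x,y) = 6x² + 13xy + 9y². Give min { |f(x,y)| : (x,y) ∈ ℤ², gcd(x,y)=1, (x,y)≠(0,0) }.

translate: b→1 (≡13 mod 12), so (6,13,9)→(6,1,2)
flip: (6,1,2)→(2,-1,6)
reduced (well bottom): (2,-1,6) with a≤c, −a<b≤a
well minimum = a = 2

2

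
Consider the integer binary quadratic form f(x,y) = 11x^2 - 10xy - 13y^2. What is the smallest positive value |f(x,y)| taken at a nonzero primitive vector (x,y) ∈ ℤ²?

descent: ρ → (-13,10,11)  [lands on river]
river: ρ → (11,12,-12)
river: ρ → (-12,12,11)
river: ρ → (11,10,-13)
river: ρ → (-13,16,8)
river: ρ → (8,16,-13)
closes: descent 1, river 6
min |a| on river = 8

8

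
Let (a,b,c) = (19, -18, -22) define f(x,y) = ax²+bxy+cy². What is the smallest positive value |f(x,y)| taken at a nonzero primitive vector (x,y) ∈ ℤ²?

descent: ρ → (-22,18,19)  [lands on river]
river: ρ → (19,20,-21)
river: ρ → (-21,22,18)
river: ρ → (18,14,-25)
river: ρ → (-25,36,7)
river: ρ → (7,34,-30)
river: ρ → (-30,26,11)
river: ρ → (11,40,-9)
river: ρ → (-9,32,27)
river: ρ → (27,22,-14)
river: ρ → (-14,34,15)
river: ρ → (15,26,-22)
closes: descent 1, river 12
min |a| on river = 7

7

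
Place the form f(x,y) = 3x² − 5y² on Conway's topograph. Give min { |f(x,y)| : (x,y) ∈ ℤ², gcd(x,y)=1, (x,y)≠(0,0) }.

descent: ρ → (-5,0,3)
descent: ρ → (3,6,-2)  [lands on river]
river: ρ → (-2,6,3)
closes: descent 2, river 2
min |a| on river = 2

2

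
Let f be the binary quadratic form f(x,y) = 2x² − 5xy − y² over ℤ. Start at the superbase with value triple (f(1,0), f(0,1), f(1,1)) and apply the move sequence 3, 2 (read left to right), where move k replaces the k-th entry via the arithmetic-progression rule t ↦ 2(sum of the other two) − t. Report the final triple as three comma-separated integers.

start (2,-1,-4) = (f(1,0),f(0,1),f(1,1))
replace slot 3: 2·(2+(-1)) − (-4) = 6 → (2,-1,6)
replace slot 2: 2·(2+6) − (-1) = 17 → (2,17,6)

2,17,6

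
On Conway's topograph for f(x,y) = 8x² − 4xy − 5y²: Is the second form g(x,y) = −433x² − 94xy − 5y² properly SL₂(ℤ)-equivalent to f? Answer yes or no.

D₁ = 176, D₂ = 176
river cycle of f (length 8): (-5, 4, 8), (8, 12, -1), (-1, 12, 8), (8, 4, -5), (-5, 6, 7), (7, 8, -4), (-4, 8, 7), (7, 6, -5)
river cycle of g (length 8): (-5, 4, 8), (8, 12, -1), (-1, 12, 8), (8, 4, -5), (-5, 6, 7), (7, 8, -4), (-4, 8, 7), (7, 6, -5)
cycles coincide ⇒ equivalent

yes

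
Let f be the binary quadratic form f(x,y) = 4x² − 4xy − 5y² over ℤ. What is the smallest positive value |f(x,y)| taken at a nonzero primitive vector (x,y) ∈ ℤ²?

descent: ρ → (-5,4,4)  [lands on river]
river: ρ → (4,4,-5)
river: ρ → (-5,6,3)
river: ρ → (3,6,-5)
closes: descent 1, river 4
min |a| on river = 3

3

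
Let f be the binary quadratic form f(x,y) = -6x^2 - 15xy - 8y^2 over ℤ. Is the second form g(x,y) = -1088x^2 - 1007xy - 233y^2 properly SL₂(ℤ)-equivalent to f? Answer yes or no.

D₁ = 33, D₂ = 33
river cycle of f (length 4): (1, 5, -2), (-2, 3, 3), (3, 3, -2), (-2, 5, 1)
river cycle of g (length 4): (1, 5, -2), (-2, 3, 3), (3, 3, -2), (-2, 5, 1)
cycles coincide ⇒ equivalent

yes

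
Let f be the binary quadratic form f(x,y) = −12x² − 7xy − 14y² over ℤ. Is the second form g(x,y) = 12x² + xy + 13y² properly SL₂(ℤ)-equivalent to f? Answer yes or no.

D₁ = -623, D₂ = -623
f is negative-definite; reduce −f:
−f: reduced (well bottom): (12,7,14) with a≤c, −a<b≤a
flip sign back: reduced form of f is (-12,-7,-14)
g: reduced (well bottom): (12,1,13) with a≤c, −a<b≤a
reduced forms (-12, -7, -14) vs (12, 1, 13) ⇒ inequivalent

no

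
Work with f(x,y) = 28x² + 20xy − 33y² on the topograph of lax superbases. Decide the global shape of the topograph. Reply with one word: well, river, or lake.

D = b²−4ac = 20² − 4·28·(-33) = 4096
D = 64² is a perfect square ⇒ form factors over ℤ ⇒ lakes

lake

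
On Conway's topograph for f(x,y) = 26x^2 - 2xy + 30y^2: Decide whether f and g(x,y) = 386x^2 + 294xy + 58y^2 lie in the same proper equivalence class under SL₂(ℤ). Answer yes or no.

D₁ = -3116, D₂ = -3116
f: reduced (well bottom): (26,-2,30) with a≤c, −a<b≤a
g: flip: (386,294,58)→(58,-294,386)
g: translate: b→54 (≡-294 mod 116), so (58,-294,386)→(58,54,26)
g: flip: (58,54,26)→(26,-54,58)
g: translate: b→-2 (≡-54 mod 52), so (26,-54,58)→(26,-2,30)
g: reduced (well bottom): (26,-2,30) with a≤c, −a<b≤a
reduced forms (26, -2, 30) vs (26, -2, 30) ⇒ equivalent

yes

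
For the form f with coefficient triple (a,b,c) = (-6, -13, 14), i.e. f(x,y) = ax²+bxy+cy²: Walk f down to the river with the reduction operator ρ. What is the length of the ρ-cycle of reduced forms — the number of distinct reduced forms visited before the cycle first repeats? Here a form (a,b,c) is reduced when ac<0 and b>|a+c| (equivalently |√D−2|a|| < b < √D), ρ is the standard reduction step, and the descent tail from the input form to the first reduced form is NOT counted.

D = 505, ⌊√D⌋ = 22
descent: ρ → (14,13,-6)  [lands on river]
river: ρ → (-6,11,16)
river: ρ → (16,21,-1)
river: ρ → (-1,21,16)
river: ρ → (16,11,-6)
river: ρ → (-6,13,14)
river: ρ → (14,15,-5)
river: ρ → (-5,15,14)
ρ-cycle length = 8 (tail of 1 descent step not counted)

8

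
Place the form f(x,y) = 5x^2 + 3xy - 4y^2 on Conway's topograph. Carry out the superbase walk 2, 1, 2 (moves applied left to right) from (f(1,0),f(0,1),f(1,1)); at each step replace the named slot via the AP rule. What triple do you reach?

start (5,-4,4) = (f(1,0),f(0,1),f(1,1))
replace slot 2: 2·(5+4) − (-4) = 22 → (5,22,4)
replace slot 1: 2·(22+4) − 5 = 47 → (47,22,4)
replace slot 2: 2·(47+4) − 22 = 80 → (47,80,4)

47,80,4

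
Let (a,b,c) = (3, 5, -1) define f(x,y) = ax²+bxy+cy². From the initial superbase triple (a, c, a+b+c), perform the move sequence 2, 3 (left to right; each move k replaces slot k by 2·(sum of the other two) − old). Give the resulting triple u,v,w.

start (3,-1,7) = (f(1,0),f(0,1),f(1,1))
replace slot 2: 2·(3+7) − (-1) = 21 → (3,21,7)
replace slot 3: 2·(3+21) − 7 = 41 → (3,21,41)

3,21,41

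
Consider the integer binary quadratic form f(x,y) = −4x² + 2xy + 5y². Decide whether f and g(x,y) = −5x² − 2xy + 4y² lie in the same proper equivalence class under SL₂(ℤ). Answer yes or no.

D₁ = 84, D₂ = 84
river cycle of f (length 6): (5, 8, -1), (-1, 8, 5), (5, 2, -4), (-4, 6, 3), (3, 6, -4), (-4, 2, 5)
river cycle of g (length 6): (4, 2, -5), (-5, 8, 1), (1, 8, -5), (-5, 2, 4), (4, 6, -3), (-3, 6, 4)
cycles differ ⇒ inequivalent

no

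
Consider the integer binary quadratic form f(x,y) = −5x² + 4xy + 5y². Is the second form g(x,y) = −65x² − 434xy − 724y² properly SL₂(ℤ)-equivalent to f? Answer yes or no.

D₁ = 116, D₂ = 116
river cycle of f (length 10): (5, 6, -4), (-4, 10, 1), (1, 10, -4), (-4, 6, 5), (5, 4, -5), (-5, 6, 4), (4, 10, -1), (-1, 10, 4), (4, 6, -5), (-5, 4, 5)
river cycle of g (length 10): (4, 6, -5), (-5, 4, 5), (5, 6, -4), (-4, 10, 1), (1, 10, -4), (-4, 6, 5), (5, 4, -5), (-5, 6, 4), (4, 10, -1), (-1, 10, 4)
cycles coincide ⇒ equivalent

yes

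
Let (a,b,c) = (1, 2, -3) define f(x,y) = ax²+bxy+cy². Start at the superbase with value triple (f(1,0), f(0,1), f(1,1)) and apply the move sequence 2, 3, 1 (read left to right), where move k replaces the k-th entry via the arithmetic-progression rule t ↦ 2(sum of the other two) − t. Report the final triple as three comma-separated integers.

start (1,-3,0) = (f(1,0),f(0,1),f(1,1))
replace slot 2: 2·(1+0) − (-3) = 5 → (1,5,0)
replace slot 3: 2·(1+5) − 0 = 12 → (1,5,12)
replace slot 1: 2·(5+12) − 1 = 33 → (33,5,12)

33,5,12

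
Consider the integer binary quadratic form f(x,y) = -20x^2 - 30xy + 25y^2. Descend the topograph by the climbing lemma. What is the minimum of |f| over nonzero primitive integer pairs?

descent: ρ → (25,30,-20)  [lands on river]
river: ρ → (-20,50,5)
river: ρ → (5,50,-20)
river: ρ → (-20,30,25)
river: ρ → (25,20,-25)
river: ρ → (-25,30,20)
river: ρ → (20,50,-5)
river: ρ → (-5,50,20)
river: ρ → (20,30,-25)
river: ρ → (-25,20,25)
closes: descent 1, river 10
min |a| on river = 5

5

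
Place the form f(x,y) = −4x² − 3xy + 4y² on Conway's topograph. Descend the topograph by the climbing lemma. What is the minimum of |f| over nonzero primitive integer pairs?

descent: ρ → (4,3,-4)  [lands on river]
river: ρ → (-4,5,3)
river: ρ → (3,7,-2)
river: ρ → (-2,5,6)
river: ρ → (6,7,-1)
river: ρ → (-1,7,6)
river: ρ → (6,5,-2)
river: ρ → (-2,7,3)
river: ρ → (3,5,-4)
river: ρ → (-4,3,4)
river: ρ → (4,5,-3)
river: ρ → (-3,7,2)
river: ρ → (2,5,-6)
river: ρ → (-6,7,1)
river: ρ → (1,7,-6)
river: ρ → (-6,5,2)
river: ρ → (2,7,-3)
river: ρ → (-3,5,4)
closes: descent 1, river 18
min |a| on river = 1

1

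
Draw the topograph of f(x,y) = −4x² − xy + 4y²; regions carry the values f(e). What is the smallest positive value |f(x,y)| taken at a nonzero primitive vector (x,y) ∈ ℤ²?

descent: ρ → (4,1,-4)  [lands on river]
river: ρ → (-4,7,1)
river: ρ → (1,7,-4)
river: ρ → (-4,1,4)
river: ρ → (4,7,-1)
river: ρ → (-1,7,4)
closes: descent 1, river 6
min |a| on river = 1

1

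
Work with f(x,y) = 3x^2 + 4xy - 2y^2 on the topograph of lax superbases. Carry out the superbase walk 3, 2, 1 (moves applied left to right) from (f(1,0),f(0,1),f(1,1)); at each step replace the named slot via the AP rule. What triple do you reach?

start (3,-2,5) = (f(1,0),f(0,1),f(1,1))
replace slot 3: 2·(3+(-2)) − 5 = -3 → (3,-2,-3)
replace slot 2: 2·(3+(-3)) − (-2) = 2 → (3,2,-3)
replace slot 1: 2·(2+(-3)) − 3 = -5 → (-5,2,-3)

-5,2,-3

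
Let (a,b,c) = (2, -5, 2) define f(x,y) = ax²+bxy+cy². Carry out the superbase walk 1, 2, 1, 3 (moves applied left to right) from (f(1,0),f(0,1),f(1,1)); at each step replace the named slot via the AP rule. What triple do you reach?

start (2,2,-1) = (f(1,0),f(0,1),f(1,1))
replace slot 1: 2·(2+(-1)) − 2 = 0 → (0,2,-1)
replace slot 2: 2·(0+(-1)) − 2 = -4 → (0,-4,-1)
replace slot 1: 2·((-4)+(-1)) − 0 = -10 → (-10,-4,-1)
replace slot 3: 2·((-10)+(-4)) − (-1) = -27 → (-10,-4,-27)

-10,-4,-27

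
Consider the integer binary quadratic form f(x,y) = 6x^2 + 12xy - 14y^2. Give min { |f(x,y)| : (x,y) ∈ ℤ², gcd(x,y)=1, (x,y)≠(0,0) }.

river: ρ → (-14,16,4)
river: ρ → (4,16,-14)
river: ρ → (-14,12,6)
river: ρ → (6,12,-14)
closes: descent 0, river 4
min |a| on river = 4

4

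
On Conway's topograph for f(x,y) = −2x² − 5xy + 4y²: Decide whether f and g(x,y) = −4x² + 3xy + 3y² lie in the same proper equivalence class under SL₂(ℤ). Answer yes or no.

D₁ = 57, D₂ = 57
river cycle of f (length 6): (4, 5, -2), (-2, 7, 1), (1, 7, -2), (-2, 5, 4), (4, 3, -3), (-3, 3, 4)
river cycle of g (length 6): (3, 3, -4), (-4, 5, 2), (2, 7, -1), (-1, 7, 2), (2, 5, -4), (-4, 3, 3)
cycles differ ⇒ inequivalent

no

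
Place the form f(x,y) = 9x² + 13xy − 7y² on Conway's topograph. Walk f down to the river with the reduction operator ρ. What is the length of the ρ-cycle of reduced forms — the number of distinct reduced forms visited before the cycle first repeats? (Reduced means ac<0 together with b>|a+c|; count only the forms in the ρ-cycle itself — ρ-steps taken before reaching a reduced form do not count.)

D = 421, ⌊√D⌋ = 20
river: ρ → (-7,15,7)
river: ρ → (7,13,-9)
river: ρ → (-9,5,11)
river: ρ → (11,17,-3)
river: ρ → (-3,19,5)
river: ρ → (5,11,-15)
river: ρ → (-15,19,1)
river: ρ → (1,19,-15)
river: ρ → (-15,11,5)
river: ρ → (5,19,-3)
river: ρ → (-3,17,11)
river: ρ → (11,5,-9)
river: ρ → (-9,13,7)
river: ρ → (7,15,-7)
river: ρ → (-7,13,9)
river: ρ → (9,5,-11)
river: ρ → (-11,17,3)
river: ρ → (3,19,-5)
river: ρ → (-5,11,15)
river: ρ → (15,19,-1)
river: ρ → (-1,19,15)
river: ρ → (15,11,-5)
river: ρ → (-5,19,3)
river: ρ → (3,17,-11)
river: ρ → (-11,5,9)
river: ρ → (9,13,-7)
ρ-cycle length = 26 (tail of 0 descent steps not counted)

26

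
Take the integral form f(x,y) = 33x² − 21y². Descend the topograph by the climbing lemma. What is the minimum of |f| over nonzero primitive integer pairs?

descent: ρ → (-21,42,12)  [lands on river]
river: ρ → (12,30,-39)
river: ρ → (-39,48,3)
river: ρ → (3,48,-39)
river: ρ → (-39,30,12)
river: ρ → (12,42,-21)
closes: descent 1, river 6
min |a| on river = 3

3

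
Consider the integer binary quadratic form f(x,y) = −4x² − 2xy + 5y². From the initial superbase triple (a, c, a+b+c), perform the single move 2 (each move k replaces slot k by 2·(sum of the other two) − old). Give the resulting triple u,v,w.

start (-4,5,-1) = (f(1,0),f(0,1),f(1,1))
replace slot 2: 2·((-4)+(-1)) − 5 = -15 → (-4,-15,-1)

-4,-15,-1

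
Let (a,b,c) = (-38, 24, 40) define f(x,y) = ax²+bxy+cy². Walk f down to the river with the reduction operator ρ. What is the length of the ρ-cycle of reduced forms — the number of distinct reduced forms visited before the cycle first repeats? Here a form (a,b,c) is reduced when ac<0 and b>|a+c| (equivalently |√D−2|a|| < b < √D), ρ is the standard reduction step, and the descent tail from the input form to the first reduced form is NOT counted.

D = 6656, ⌊√D⌋ = 81
river: ρ → (40,56,-22)
river: ρ → (-22,76,10)
river: ρ → (10,64,-64)
river: ρ → (-64,64,10)
river: ρ → (10,76,-22)
river: ρ → (-22,56,40)
river: ρ → (40,24,-38)
river: ρ → (-38,52,26)
river: ρ → (26,52,-38)
river: ρ → (-38,24,40)
ρ-cycle length = 10 (tail of 0 descent steps not counted)

10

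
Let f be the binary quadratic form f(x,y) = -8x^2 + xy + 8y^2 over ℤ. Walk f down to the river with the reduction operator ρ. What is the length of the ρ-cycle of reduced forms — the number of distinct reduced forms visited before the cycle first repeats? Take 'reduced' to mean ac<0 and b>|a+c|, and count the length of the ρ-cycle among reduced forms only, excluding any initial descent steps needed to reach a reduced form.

D = 257, ⌊√D⌋ = 16
river: ρ → (8,15,-1)
river: ρ → (-1,15,8)
river: ρ → (8,1,-8)
river: ρ → (-8,15,1)
river: ρ → (1,15,-8)
river: ρ → (-8,1,8)
ρ-cycle length = 6 (tail of 0 descent steps not counted)

6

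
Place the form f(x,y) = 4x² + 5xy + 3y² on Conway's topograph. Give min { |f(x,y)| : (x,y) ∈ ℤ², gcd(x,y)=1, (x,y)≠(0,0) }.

translate: b→-3 (≡5 mod 8), so (4,5,3)→(4,-3,2)
flip: (4,-3,2)→(2,3,4)
translate: b→-1 (≡3 mod 4), so (2,3,4)→(2,-1,3)
reduced (well bottom): (2,-1,3) with a≤c, −a<b≤a
well minimum = a = 2

2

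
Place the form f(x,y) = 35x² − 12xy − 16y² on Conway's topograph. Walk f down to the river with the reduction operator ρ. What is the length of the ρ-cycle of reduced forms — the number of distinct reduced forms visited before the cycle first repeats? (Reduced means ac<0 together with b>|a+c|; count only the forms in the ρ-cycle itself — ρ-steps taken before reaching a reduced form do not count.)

D = 2384, ⌊√D⌋ = 48
descent: ρ → (-16,44,7)  [lands on river]
river: ρ → (7,40,-28)
river: ρ → (-28,16,19)
river: ρ → (19,22,-25)
river: ρ → (-25,28,16)
river: ρ → (16,36,-17)
river: ρ → (-17,32,20)
river: ρ → (20,48,-1)
river: ρ → (-1,48,20)
river: ρ → (20,32,-17)
river: ρ → (-17,36,16)
river: ρ → (16,28,-25)
river: ρ → (-25,22,19)
river: ρ → (19,16,-28)
river: ρ → (-28,40,7)
river: ρ → (7,44,-16)
river: ρ → (-16,20,31)
river: ρ → (31,42,-5)
river: ρ → (-5,48,4)
river: ρ → (4,48,-5)
river: ρ → (-5,42,31)
river: ρ → (31,20,-16)
ρ-cycle length = 22 (tail of 1 descent step not counted)

22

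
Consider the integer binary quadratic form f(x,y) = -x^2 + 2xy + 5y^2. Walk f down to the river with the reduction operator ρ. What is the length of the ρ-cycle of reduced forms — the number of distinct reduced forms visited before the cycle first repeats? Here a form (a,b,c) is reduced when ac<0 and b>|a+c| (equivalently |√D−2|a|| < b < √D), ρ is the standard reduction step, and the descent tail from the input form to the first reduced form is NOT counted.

D = 24, ⌊√D⌋ = 4
descent: ρ → (5,-2,-1)
descent: ρ → (-1,4,2)  [lands on river]
river: ρ → (2,4,-1)
ρ-cycle length = 2 (tail of 2 descent steps not counted)

2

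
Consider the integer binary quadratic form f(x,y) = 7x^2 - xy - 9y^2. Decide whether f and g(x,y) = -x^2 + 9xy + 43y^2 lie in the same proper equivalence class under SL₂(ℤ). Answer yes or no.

D₁ = 253, D₂ = 253
river cycle of f (length 6): (7, 13, -3), (-3, 11, 11), (11, 11, -3), (-3, 13, 7), (7, 15, -1), (-1, 15, 7)
river cycle of g (length 6): (-1, 15, 7), (7, 13, -3), (-3, 11, 11), (11, 11, -3), (-3, 13, 7), (7, 15, -1)
cycles coincide ⇒ equivalent

yes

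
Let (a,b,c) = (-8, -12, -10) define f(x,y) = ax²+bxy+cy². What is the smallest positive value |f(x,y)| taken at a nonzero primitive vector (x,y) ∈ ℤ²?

translate: b→-4 (≡12 mod 16), so (8,12,10)→(8,-4,6)
flip: (8,-4,6)→(6,4,8)
reduced (well bottom): (6,4,8) with a≤c, −a<b≤a
well minimum |f| = |-6| = 6 (negative-definite)

6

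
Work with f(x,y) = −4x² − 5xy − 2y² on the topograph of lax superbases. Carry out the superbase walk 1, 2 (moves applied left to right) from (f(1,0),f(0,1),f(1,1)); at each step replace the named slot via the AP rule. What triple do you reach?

start (-4,-2,-11) = (f(1,0),f(0,1),f(1,1))
replace slot 1: 2·((-2)+(-11)) − (-4) = -22 → (-22,-2,-11)
replace slot 2: 2·((-22)+(-11)) − (-2) = -64 → (-22,-64,-11)

-22,-64,-11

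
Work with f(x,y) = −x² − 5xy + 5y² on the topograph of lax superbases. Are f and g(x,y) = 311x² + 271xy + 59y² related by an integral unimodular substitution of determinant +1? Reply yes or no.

D₁ = 45, D₂ = 45
river cycle of f (length 2): (5, 5, -1), (-1, 5, 5)
river cycle of g (length 2): (5, 5, -1), (-1, 5, 5)
cycles coincide ⇒ equivalent

yes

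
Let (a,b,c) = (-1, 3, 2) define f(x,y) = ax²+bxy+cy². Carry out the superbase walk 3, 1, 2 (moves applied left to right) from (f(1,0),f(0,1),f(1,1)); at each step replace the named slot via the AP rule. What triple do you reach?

start (-1,2,4) = (f(1,0),f(0,1),f(1,1))
replace slot 3: 2·((-1)+2) − 4 = -2 → (-1,2,-2)
replace slot 1: 2·(2+(-2)) − (-1) = 1 → (1,2,-2)
replace slot 2: 2·(1+(-2)) − 2 = -4 → (1,-4,-2)

1,-4,-2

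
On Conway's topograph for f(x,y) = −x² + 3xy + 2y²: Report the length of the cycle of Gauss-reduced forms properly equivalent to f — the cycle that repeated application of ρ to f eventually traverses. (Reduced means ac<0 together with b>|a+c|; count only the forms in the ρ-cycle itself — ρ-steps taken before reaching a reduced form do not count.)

D = 17, ⌊√D⌋ = 4
river: ρ → (2,1,-2)
river: ρ → (-2,3,1)
river: ρ → (1,3,-2)
river: ρ → (-2,1,2)
river: ρ → (2,3,-1)
river: ρ → (-1,3,2)
ρ-cycle length = 6 (tail of 0 descent steps not counted)

6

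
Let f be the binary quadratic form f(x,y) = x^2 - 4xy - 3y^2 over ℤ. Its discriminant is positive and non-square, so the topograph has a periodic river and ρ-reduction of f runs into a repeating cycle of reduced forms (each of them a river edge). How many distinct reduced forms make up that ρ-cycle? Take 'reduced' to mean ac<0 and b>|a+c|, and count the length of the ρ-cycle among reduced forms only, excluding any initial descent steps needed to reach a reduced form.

D = 28, ⌊√D⌋ = 5
descent: ρ → (-3,4,1)  [lands on river]
river: ρ → (1,4,-3)
river: ρ → (-3,2,2)
river: ρ → (2,2,-3)
ρ-cycle length = 4 (tail of 1 descent step not counted)

4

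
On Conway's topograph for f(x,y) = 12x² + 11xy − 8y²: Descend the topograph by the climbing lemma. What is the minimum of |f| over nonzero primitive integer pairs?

river: ρ → (-8,21,2)
river: ρ → (2,19,-18)
river: ρ → (-18,17,3)
river: ρ → (3,19,-12)
river: ρ → (-12,5,10)
river: ρ → (10,15,-7)
river: ρ → (-7,13,12)
river: ρ → (12,11,-8)
closes: descent 0, river 8
min |a| on river = 2

2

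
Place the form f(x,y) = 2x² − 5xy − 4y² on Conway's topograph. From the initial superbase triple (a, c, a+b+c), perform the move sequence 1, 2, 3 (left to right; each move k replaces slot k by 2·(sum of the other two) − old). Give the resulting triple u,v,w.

start (2,-4,-7) = (f(1,0),f(0,1),f(1,1))
replace slot 1: 2·((-4)+(-7)) − 2 = -24 → (-24,-4,-7)
replace slot 2: 2·((-24)+(-7)) − (-4) = -58 → (-24,-58,-7)
replace slot 3: 2·((-24)+(-58)) − (-7) = -157 → (-24,-58,-157)

-24,-58,-157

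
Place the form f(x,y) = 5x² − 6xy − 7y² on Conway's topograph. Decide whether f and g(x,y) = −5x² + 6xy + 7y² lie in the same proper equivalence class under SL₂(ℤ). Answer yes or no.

D₁ = 176, D₂ = 176
river cycle of f (length 8): (-7, 6, 5), (5, 4, -8), (-8, 12, 1), (1, 12, -8), (-8, 4, 5), (5, 6, -7), (-7, 8, 4), (4, 8, -7)
river cycle of g (length 8): (7, 8, -4), (-4, 8, 7), (7, 6, -5), (-5, 4, 8), (8, 12, -1), (-1, 12, 8), (8, 4, -5), (-5, 6, 7)
cycles differ ⇒ inequivalent

no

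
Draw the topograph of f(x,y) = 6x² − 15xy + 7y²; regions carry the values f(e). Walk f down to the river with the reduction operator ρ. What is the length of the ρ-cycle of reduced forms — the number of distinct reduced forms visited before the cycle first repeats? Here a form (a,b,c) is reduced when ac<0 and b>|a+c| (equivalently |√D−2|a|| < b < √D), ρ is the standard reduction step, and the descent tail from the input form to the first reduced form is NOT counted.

D = 57, ⌊√D⌋ = 7
descent: ρ → (7,1,-2)
descent: ρ → (-2,7,1)  [lands on river]
river: ρ → (1,7,-2)
river: ρ → (-2,5,4)
river: ρ → (4,3,-3)
river: ρ → (-3,3,4)
river: ρ → (4,5,-2)
ρ-cycle length = 6 (tail of 2 descent steps not counted)

6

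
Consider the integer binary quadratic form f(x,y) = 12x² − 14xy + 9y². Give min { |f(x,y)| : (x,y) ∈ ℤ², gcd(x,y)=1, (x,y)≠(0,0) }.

translate: b→10 (≡-14 mod 24), so (12,-14,9)→(12,10,7)
flip: (12,10,7)→(7,-10,12)
translate: b→4 (≡-10 mod 14), so (7,-10,12)→(7,4,9)
reduced (well bottom): (7,4,9) with a≤c, −a<b≤a
well minimum = a = 7

7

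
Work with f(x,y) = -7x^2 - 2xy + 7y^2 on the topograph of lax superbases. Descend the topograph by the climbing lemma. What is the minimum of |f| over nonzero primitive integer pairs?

descent: ρ → (7,2,-7)  [lands on river]
river: ρ → (-7,12,2)
river: ρ → (2,12,-7)
river: ρ → (-7,2,7)
river: ρ → (7,12,-2)
river: ρ → (-2,12,7)
closes: descent 1, river 6
min |a| on river = 2

2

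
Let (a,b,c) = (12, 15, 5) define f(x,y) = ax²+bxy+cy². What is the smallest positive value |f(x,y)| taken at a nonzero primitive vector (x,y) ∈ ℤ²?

translate: b→-9 (≡15 mod 24), so (12,15,5)→(12,-9,2)
flip: (12,-9,2)→(2,9,12)
translate: b→1 (≡9 mod 4), so (2,9,12)→(2,1,2)
reduced (well bottom): (2,1,2) with a≤c, −a<b≤a
well minimum = a = 2

2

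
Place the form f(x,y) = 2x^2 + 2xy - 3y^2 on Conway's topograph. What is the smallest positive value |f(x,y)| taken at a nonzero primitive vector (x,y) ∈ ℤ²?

river: ρ → (-3,4,1)
river: ρ → (1,4,-3)
river: ρ → (-3,2,2)
river: ρ → (2,2,-3)
closes: descent 0, river 4
min |a| on river = 1

1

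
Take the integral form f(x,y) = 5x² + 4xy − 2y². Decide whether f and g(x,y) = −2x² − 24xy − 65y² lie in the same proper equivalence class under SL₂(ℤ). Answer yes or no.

D₁ = 56, D₂ = 56
river cycle of f (length 4): (-2, 4, 5), (5, 6, -1), (-1, 6, 5), (5, 4, -2)
river cycle of g (length 4): (-2, 4, 5), (5, 6, -1), (-1, 6, 5), (5, 4, -2)
cycles coincide ⇒ equivalent

yes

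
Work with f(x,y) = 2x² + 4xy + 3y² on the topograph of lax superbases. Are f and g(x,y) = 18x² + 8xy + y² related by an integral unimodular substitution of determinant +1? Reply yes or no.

D₁ = -8, D₂ = -8
f: translate: b→0 (≡4 mod 4), so (2,4,3)→(2,0,1)
f: flip: (2,0,1)→(1,0,2)
f: reduced (well bottom): (1,0,2) with a≤c, −a<b≤a
g: flip: (18,8,1)→(1,-8,18)
g: translate: b→0 (≡-8 mod 2), so (1,-8,18)→(1,0,2)
g: reduced (well bottom): (1,0,2) with a≤c, −a<b≤a
reduced forms (1, 0, 2) vs (1, 0, 2) ⇒ equivalent

yes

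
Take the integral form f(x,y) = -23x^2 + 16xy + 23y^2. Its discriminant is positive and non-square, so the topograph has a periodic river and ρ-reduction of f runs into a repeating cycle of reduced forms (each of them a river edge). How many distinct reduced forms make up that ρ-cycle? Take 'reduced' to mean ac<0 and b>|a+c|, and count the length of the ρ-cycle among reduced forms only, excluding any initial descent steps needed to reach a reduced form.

D = 2372, ⌊√D⌋ = 48
river: ρ → (23,30,-16)
river: ρ → (-16,34,19)
river: ρ → (19,42,-8)
river: ρ → (-8,38,29)
river: ρ → (29,20,-17)
river: ρ → (-17,48,1)
river: ρ → (1,48,-17)
river: ρ → (-17,20,29)
river: ρ → (29,38,-8)
river: ρ → (-8,42,19)
river: ρ → (19,34,-16)
river: ρ → (-16,30,23)
river: ρ → (23,16,-23)
river: ρ → (-23,30,16)
river: ρ → (16,34,-19)
river: ρ → (-19,42,8)
river: ρ → (8,38,-29)
river: ρ → (-29,20,17)
river: ρ → (17,48,-1)
river: ρ → (-1,48,17)
river: ρ → (17,20,-29)
river: ρ → (-29,38,8)
river: ρ → (8,42,-19)
river: ρ → (-19,34,16)
river: ρ → (16,30,-23)
river: ρ → (-23,16,23)
ρ-cycle length = 26 (tail of 0 descent steps not counted)

26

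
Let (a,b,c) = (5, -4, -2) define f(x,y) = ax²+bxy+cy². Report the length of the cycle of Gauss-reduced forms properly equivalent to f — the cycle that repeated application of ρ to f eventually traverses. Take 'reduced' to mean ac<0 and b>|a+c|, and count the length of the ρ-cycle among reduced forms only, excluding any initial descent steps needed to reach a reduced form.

D = 56, ⌊√D⌋ = 7
descent: ρ → (-2,4,5)  [lands on river]
river: ρ → (5,6,-1)
river: ρ → (-1,6,5)
river: ρ → (5,4,-2)
ρ-cycle length = 4 (tail of 1 descent step not counted)

4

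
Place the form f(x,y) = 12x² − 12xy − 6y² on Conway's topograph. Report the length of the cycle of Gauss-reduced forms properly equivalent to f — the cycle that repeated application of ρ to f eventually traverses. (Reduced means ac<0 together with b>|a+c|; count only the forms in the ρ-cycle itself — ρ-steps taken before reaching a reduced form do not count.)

D = 432, ⌊√D⌋ = 20
descent: ρ → (-6,12,12)  [lands on river]
river: ρ → (12,12,-6)
ρ-cycle length = 2 (tail of 1 descent step not counted)

2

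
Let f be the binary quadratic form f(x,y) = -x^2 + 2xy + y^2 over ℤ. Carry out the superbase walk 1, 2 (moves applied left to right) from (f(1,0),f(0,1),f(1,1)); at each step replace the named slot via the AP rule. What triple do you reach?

start (-1,1,2) = (f(1,0),f(0,1),f(1,1))
replace slot 1: 2·(1+2) − (-1) = 7 → (7,1,2)
replace slot 2: 2·(7+2) − 1 = 17 → (7,17,2)

7,17,2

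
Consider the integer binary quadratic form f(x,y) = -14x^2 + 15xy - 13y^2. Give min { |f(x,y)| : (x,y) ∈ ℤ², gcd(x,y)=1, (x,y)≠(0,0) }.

translate: b→13 (≡-15 mod 28), so (14,-15,13)→(14,13,12)
flip: (14,13,12)→(12,-13,14)
translate: b→11 (≡-13 mod 24), so (12,-13,14)→(12,11,13)
reduced (well bottom): (12,11,13) with a≤c, −a<b≤a
well minimum |f| = |-12| = 12 (negative-definite)

12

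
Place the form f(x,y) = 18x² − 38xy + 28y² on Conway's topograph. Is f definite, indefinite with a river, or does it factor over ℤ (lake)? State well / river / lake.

D = b²−4ac = (-38)² − 4·18·28 = -572
D < 0 ⇒ definite ⇒ every region one sign ⇒ single well

well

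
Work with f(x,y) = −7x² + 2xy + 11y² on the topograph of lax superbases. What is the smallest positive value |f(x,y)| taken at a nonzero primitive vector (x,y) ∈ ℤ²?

descent: ρ → (11,-2,-7)
descent: ρ → (-7,16,2)  [lands on river]
river: ρ → (2,16,-7)
river: ρ → (-7,12,6)
river: ρ → (6,12,-7)
closes: descent 2, river 4
min |a| on river = 2

2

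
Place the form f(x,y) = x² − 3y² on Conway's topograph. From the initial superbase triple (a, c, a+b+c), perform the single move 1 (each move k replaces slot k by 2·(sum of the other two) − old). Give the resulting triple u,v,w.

start (1,-3,-2) = (f(1,0),f(0,1),f(1,1))
replace slot 1: 2·((-3)+(-2)) − 1 = -11 → (-11,-3,-2)

-11,-3,-2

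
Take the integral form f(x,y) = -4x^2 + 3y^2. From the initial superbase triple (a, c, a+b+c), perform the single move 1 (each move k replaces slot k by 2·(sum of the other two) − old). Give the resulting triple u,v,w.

start (-4,3,-1) = (f(1,0),f(0,1),f(1,1))
replace slot 1: 2·(3+(-1)) − (-4) = 8 → (8,3,-1)

8,3,-1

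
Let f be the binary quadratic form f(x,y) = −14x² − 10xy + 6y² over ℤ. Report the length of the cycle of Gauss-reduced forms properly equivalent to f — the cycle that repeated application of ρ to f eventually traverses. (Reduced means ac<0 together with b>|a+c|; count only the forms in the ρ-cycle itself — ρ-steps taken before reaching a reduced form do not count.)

D = 436, ⌊√D⌋ = 20
descent: ρ → (6,10,-14)  [lands on river]
river: ρ → (-14,18,2)
river: ρ → (2,18,-14)
river: ρ → (-14,10,6)
river: ρ → (6,14,-10)
river: ρ → (-10,6,10)
river: ρ → (10,14,-6)
river: ρ → (-6,10,14)
river: ρ → (14,18,-2)
river: ρ → (-2,18,14)
river: ρ → (14,10,-6)
river: ρ → (-6,14,10)
river: ρ → (10,6,-10)
river: ρ → (-10,14,6)
ρ-cycle length = 14 (tail of 1 descent step not counted)

14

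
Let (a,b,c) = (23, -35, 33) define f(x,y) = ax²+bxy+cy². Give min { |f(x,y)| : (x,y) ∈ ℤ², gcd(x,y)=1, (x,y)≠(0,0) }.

translate: b→11 (≡-35 mod 46), so (23,-35,33)→(23,11,21)
flip: (23,11,21)→(21,-11,23)
reduced (well bottom): (21,-11,23) with a≤c, −a<b≤a
well minimum = a = 21

21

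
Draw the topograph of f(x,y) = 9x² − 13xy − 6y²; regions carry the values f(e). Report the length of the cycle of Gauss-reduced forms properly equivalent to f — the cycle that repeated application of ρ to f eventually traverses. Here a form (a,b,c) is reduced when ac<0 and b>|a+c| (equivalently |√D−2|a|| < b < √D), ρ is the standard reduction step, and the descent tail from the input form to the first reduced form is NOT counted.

D = 385, ⌊√D⌋ = 19
descent: ρ → (-6,13,9)  [lands on river]
river: ρ → (9,5,-10)
river: ρ → (-10,15,4)
river: ρ → (4,17,-6)
river: ρ → (-6,19,1)
river: ρ → (1,19,-6)
river: ρ → (-6,17,4)
river: ρ → (4,15,-10)
river: ρ → (-10,5,9)
river: ρ → (9,13,-6)
river: ρ → (-6,11,11)
river: ρ → (11,11,-6)
ρ-cycle length = 12 (tail of 1 descent step not counted)

12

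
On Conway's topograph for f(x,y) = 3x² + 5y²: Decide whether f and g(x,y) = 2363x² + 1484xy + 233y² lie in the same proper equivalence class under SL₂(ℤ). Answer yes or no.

D₁ = -60, D₂ = -60
f: reduced (well bottom): (3,0,5) with a≤c, −a<b≤a
g: flip: (2363,1484,233)→(233,-1484,2363)
g: translate: b→-86 (≡-1484 mod 466), so (233,-1484,2363)→(233,-86,8)
g: flip: (233,-86,8)→(8,86,233)
g: translate: b→6 (≡86 mod 16), so (8,86,233)→(8,6,3)
g: flip: (8,6,3)→(3,-6,8)
g: translate: b→0 (≡-6 mod 6), so (3,-6,8)→(3,0,5)
g: reduced (well bottom): (3,0,5) with a≤c, −a<b≤a
reduced forms (3, 0, 5) vs (3, 0, 5) ⇒ equivalent

yes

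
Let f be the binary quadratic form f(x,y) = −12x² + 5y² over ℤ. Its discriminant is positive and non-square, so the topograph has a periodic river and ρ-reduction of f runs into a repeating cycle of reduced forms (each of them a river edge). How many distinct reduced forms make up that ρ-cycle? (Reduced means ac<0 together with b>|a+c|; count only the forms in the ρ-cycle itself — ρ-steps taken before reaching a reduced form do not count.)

D = 240, ⌊√D⌋ = 15
descent: ρ → (5,10,-7)  [lands on river]
river: ρ → (-7,4,8)
river: ρ → (8,12,-3)
river: ρ → (-3,12,8)
river: ρ → (8,4,-7)
river: ρ → (-7,10,5)
ρ-cycle length = 6 (tail of 1 descent step not counted)

6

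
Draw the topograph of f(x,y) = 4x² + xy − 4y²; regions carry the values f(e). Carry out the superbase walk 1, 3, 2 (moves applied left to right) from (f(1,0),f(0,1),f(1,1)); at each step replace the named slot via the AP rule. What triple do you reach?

start (4,-4,1) = (f(1,0),f(0,1),f(1,1))
replace slot 1: 2·((-4)+1) − 4 = -10 → (-10,-4,1)
replace slot 3: 2·((-10)+(-4)) − 1 = -29 → (-10,-4,-29)
replace slot 2: 2·((-10)+(-29)) − (-4) = -74 → (-10,-74,-29)

-10,-74,-29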